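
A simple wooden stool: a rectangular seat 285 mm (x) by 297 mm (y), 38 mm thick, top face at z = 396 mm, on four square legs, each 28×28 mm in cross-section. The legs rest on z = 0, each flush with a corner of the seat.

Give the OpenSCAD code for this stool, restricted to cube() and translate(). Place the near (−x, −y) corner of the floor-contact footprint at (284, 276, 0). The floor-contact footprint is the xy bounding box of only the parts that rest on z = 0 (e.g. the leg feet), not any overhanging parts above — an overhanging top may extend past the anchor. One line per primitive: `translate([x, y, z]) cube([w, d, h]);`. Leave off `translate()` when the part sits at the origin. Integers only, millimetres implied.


// leg_h = 396 - 38 = 358
translate([284, 276, 358]) cube([285, 297, 38]);
translate([284, 276, 0]) cube([28, 28, 358]);
translate([541, 276, 0]) cube([28, 28, 358]);
translate([284, 545, 0]) cube([28, 28, 358]);
translate([541, 545, 0]) cube([28, 28, 358]);


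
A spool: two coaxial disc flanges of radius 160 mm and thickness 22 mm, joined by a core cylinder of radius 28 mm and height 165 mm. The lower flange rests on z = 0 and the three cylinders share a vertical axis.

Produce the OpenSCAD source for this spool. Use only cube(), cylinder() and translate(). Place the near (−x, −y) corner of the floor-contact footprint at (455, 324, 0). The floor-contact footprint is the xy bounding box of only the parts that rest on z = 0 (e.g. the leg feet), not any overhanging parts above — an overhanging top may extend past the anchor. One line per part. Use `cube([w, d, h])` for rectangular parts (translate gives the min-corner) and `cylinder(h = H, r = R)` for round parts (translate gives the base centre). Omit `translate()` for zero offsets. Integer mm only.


translate([615, 484, 0]) cylinder(h = 22, r = 160);
translate([615, 484, 22]) cylinder(h = 165, r = 28);
translate([615, 484, 187]) cylinder(h = 22, r = 160);


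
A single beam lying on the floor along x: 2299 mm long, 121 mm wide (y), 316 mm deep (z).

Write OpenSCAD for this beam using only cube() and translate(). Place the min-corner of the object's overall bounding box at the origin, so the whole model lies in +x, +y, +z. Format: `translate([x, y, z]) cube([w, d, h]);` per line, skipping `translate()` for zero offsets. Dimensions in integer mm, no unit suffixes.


cube([2299, 121, 316]);


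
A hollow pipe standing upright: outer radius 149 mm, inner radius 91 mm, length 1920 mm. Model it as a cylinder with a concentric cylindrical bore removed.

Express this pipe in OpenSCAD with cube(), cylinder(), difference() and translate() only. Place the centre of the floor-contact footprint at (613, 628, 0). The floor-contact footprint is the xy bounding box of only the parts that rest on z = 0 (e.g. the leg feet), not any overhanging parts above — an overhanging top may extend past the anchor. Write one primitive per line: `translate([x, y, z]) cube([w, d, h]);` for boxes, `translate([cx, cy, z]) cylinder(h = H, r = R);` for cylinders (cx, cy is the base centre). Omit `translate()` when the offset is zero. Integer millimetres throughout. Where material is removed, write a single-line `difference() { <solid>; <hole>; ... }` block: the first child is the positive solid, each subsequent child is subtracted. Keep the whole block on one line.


difference() { translate([613, 628, 0]) cylinder(h = 1920, r = 149); translate([613, 628, 0]) cylinder(h = 1920, r = 91); }


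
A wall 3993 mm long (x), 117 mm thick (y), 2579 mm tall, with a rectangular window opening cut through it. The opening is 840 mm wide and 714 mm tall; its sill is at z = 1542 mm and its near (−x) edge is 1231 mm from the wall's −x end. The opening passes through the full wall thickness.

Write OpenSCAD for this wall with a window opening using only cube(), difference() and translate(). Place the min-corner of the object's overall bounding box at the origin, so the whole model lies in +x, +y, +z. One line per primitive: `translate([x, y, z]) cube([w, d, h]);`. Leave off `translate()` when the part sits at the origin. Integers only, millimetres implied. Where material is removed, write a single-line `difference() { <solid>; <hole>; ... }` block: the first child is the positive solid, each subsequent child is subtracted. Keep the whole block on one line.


difference() { cube([3993, 117, 2579]); translate([1231, 0, 1542]) cube([840, 117, 714]); }


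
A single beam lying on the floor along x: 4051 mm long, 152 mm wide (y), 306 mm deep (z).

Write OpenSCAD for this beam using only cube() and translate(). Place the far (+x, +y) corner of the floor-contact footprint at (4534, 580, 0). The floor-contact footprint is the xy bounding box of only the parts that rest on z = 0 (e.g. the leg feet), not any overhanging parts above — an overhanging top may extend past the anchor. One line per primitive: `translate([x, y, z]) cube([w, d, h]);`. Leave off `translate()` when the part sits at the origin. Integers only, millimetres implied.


translate([483, 428, 0]) cube([4051, 152, 306]);


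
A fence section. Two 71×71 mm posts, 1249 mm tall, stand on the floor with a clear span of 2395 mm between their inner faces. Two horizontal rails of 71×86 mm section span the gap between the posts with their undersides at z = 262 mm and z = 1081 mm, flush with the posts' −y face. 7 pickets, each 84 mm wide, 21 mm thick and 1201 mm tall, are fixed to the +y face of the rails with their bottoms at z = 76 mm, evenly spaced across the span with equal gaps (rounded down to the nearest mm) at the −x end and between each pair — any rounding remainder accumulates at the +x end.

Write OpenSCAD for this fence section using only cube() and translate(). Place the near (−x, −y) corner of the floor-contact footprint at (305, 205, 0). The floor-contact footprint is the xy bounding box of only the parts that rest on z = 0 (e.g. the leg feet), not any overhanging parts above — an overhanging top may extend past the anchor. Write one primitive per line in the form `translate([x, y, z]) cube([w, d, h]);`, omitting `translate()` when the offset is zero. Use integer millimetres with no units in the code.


translate([305, 205, 0]) cube([71, 71, 1249]);
translate([2771, 205, 0]) cube([71, 71, 1249]);
translate([376, 205, 262]) cube([2395, 71, 86]);
translate([376, 205, 1081]) cube([2395, 71, 86]);
translate([601, 276, 76]) cube([84, 21, 1201]);
translate([910, 276, 76]) cube([84, 21, 1201]);
translate([1219, 276, 76]) cube([84, 21, 1201]);
translate([1528, 276, 76]) cube([84, 21, 1201]);
translate([1837, 276, 76]) cube([84, 21, 1201]);
translate([2146, 276, 76]) cube([84, 21, 1201]);
translate([2455, 276, 76]) cube([84, 21, 1201]);


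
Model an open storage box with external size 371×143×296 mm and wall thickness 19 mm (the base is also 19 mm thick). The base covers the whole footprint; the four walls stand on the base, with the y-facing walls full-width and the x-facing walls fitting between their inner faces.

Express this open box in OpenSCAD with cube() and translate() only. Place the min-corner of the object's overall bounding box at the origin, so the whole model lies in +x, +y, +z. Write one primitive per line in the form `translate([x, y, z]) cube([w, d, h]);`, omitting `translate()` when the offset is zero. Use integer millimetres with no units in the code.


cube([371, 143, 19]);
translate([0, 0, 19]) cube([371, 19, 277]);
translate([0, 124, 19]) cube([371, 19, 277]);
translate([0, 19, 19]) cube([19, 105, 277]);
translate([352, 19, 19]) cube([19, 105, 277]);


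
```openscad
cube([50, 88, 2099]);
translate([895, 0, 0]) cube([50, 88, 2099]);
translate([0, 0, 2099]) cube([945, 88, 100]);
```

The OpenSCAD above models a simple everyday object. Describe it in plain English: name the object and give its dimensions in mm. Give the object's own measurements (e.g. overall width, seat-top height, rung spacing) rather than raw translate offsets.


A door frame. The clear opening is 845 mm wide and 2099 mm high. Two 50 mm wide jambs, 88 mm deep, stand either side of the opening from the floor to the top of the opening. A 100 mm thick head sits across the top of both jambs, spanning the full outside width of the frame.


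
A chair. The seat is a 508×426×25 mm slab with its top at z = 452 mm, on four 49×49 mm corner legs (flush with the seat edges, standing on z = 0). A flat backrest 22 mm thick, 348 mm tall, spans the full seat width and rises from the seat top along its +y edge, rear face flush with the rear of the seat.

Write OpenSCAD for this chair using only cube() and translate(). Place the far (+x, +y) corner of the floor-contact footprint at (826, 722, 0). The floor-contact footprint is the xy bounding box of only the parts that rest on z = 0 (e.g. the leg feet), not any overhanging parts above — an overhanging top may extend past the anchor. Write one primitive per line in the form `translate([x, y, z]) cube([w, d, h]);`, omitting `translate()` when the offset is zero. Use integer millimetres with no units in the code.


translate([318, 296, 427]) cube([508, 426, 25]);
translate([318, 296, 0]) cube([49, 49, 427]);
translate([777, 296, 0]) cube([49, 49, 427]);
translate([318, 673, 0]) cube([49, 49, 427]);
translate([777, 673, 0]) cube([49, 49, 427]);
translate([318, 700, 452]) cube([508, 22, 348]);


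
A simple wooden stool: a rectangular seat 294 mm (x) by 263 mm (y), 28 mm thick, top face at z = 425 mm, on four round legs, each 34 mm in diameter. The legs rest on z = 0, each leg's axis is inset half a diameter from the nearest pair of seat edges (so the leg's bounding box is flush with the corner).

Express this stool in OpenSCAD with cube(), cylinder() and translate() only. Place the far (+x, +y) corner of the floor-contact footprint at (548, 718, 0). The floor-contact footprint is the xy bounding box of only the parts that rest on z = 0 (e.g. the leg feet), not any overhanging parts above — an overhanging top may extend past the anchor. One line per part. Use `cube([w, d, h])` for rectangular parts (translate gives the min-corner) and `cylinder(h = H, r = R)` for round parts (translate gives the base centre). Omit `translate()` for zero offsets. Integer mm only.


translate([254, 455, 397]) cube([294, 263, 28]);
translate([271, 472, 0]) cylinder(h = 397, r = 17);
translate([531, 472, 0]) cylinder(h = 397, r = 17);
translate([271, 701, 0]) cylinder(h = 397, r = 17);
translate([531, 701, 0]) cylinder(h = 397, r = 17);


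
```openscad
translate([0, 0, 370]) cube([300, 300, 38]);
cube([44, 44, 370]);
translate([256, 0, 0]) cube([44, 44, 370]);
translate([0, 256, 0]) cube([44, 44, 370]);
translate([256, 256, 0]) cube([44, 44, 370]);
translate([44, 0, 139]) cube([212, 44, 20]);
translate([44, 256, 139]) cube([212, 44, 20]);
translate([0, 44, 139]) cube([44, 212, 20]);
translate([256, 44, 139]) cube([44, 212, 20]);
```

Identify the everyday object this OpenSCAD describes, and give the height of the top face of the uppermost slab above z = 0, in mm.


A stool. The seat height is 408 mm.

A 300×300×38 slab at z = 370 on four corner posts — a stool. The seat top is 370 + 38 = 408 mm.


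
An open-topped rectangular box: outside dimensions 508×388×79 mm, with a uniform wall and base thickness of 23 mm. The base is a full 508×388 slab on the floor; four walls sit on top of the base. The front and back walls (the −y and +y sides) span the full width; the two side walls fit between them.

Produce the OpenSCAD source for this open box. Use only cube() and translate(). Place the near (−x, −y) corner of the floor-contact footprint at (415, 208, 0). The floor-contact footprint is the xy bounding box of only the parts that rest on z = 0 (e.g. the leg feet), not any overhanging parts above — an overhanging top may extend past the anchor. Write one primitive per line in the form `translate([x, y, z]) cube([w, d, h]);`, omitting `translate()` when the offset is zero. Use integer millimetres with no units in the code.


translate([415, 208, 0]) cube([508, 388, 23]);
translate([415, 208, 23]) cube([508, 23, 56]);
translate([415, 573, 23]) cube([508, 23, 56]);
translate([415, 231, 23]) cube([23, 342, 56]);
translate([900, 231, 23]) cube([23, 342, 56]);


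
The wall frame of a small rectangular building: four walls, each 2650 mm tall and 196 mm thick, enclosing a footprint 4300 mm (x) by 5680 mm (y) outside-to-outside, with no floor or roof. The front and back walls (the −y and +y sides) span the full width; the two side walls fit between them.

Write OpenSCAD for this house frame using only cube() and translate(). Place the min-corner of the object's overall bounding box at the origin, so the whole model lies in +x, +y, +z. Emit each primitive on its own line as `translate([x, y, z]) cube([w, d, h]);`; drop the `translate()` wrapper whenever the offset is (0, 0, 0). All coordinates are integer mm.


cube([4300, 196, 2650]);
translate([0, 5484, 0]) cube([4300, 196, 2650]);
translate([0, 196, 0]) cube([196, 5288, 2650]);
translate([4104, 196, 0]) cube([196, 5288, 2650]);


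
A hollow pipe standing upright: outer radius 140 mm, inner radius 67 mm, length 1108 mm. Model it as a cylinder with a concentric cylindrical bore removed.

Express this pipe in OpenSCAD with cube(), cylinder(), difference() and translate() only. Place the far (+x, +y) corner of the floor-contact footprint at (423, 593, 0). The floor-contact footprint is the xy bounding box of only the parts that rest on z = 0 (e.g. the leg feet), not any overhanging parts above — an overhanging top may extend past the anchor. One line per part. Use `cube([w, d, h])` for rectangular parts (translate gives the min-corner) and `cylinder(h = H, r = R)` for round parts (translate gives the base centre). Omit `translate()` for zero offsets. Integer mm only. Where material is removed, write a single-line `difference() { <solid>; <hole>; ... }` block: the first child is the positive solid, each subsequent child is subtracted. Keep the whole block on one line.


difference() { translate([283, 453, 0]) cylinder(h = 1108, r = 140); translate([283, 453, 0]) cylinder(h = 1108, r = 67); }


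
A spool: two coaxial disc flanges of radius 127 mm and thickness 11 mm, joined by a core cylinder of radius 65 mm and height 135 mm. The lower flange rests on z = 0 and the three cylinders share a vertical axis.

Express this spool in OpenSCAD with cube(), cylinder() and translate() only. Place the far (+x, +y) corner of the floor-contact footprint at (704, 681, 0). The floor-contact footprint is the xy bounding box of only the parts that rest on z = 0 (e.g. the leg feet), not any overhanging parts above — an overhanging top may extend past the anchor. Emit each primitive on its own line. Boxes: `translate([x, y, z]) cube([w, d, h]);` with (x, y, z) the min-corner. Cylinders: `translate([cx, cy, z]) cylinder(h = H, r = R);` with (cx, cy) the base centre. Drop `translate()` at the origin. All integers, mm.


translate([577, 554, 0]) cylinder(h = 11, r = 127);
translate([577, 554, 11]) cylinder(h = 135, r = 65);
translate([577, 554, 146]) cylinder(h = 11, r = 127);


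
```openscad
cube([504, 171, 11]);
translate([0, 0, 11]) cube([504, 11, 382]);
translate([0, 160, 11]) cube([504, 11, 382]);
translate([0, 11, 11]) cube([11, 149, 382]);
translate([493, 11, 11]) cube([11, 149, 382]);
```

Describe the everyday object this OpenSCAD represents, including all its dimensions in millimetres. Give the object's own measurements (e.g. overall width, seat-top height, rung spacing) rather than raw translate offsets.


An open-topped rectangular box: outside dimensions 504×171×393 mm, with a uniform wall and base thickness of 11 mm. The base is a full 504×171 slab on the floor; four walls sit on top of the base. The front and back walls (the −y and +y sides) span the full width; the two side walls fit between them.


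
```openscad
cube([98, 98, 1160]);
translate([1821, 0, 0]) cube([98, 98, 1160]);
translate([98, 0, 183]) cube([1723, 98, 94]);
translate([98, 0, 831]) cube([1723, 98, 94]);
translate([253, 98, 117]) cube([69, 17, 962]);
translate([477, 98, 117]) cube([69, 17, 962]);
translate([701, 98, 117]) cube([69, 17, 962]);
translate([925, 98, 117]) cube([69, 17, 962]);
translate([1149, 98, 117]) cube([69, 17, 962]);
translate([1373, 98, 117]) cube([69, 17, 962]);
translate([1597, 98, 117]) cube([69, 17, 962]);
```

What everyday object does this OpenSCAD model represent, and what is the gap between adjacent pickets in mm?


A fence section. The picket gap is 155 mm.

Two posts, two rails, 7 pickets — a fence section. Span 1723 mm holds 7 pickets of 69 mm with 8 equal gaps: ⌊(1723 − 7·69) / 8⌋ = 155 mm.


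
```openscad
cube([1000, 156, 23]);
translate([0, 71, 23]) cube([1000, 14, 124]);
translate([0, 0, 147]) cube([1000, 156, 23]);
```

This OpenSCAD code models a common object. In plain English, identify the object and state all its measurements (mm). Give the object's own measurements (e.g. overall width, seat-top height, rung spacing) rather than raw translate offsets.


An I-beam lying along x, 1000 mm long. Overall section height 170 mm. Two flanges 156 mm wide (y) and 23 mm thick, one on the floor and one at the top; a web 14 mm thick runs between them, centred on the flange width.


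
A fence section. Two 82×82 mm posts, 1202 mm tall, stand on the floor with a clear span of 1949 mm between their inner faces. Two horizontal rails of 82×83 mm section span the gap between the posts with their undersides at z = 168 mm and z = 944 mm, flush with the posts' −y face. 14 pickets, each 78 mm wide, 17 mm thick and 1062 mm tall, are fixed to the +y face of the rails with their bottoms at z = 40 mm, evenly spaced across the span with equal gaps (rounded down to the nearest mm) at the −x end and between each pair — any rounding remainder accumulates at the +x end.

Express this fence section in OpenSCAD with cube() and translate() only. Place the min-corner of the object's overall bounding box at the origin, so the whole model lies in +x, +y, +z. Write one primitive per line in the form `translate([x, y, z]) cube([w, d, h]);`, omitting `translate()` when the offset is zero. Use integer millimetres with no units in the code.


cube([82, 82, 1202]);
translate([2031, 0, 0]) cube([82, 82, 1202]);
translate([82, 0, 168]) cube([1949, 82, 83]);
translate([82, 0, 944]) cube([1949, 82, 83]);
translate([139, 82, 40]) cube([78, 17, 1062]);
translate([274, 82, 40]) cube([78, 17, 1062]);
translate([409, 82, 40]) cube([78, 17, 1062]);
translate([544, 82, 40]) cube([78, 17, 1062]);
translate([679, 82, 40]) cube([78, 17, 1062]);
translate([814, 82, 40]) cube([78, 17, 1062]);
translate([949, 82, 40]) cube([78, 17, 1062]);
translate([1084, 82, 40]) cube([78, 17, 1062]);
translate([1219, 82, 40]) cube([78, 17, 1062]);
translate([1354, 82, 40]) cube([78, 17, 1062]);
translate([1489, 82, 40]) cube([78, 17, 1062]);
translate([1624, 82, 40]) cube([78, 17, 1062]);
translate([1759, 82, 40]) cube([78, 17, 1062]);
translate([1894, 82, 40]) cube([78, 17, 1062]);


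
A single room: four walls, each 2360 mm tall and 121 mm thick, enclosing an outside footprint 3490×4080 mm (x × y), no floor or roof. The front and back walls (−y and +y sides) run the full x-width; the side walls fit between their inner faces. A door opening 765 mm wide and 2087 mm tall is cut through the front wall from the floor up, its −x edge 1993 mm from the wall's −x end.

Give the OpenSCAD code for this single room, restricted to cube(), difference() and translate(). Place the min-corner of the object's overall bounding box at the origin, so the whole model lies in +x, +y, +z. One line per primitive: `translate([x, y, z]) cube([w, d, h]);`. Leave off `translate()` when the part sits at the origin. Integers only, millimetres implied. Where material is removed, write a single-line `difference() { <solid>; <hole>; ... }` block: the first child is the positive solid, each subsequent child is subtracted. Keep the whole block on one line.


difference() { cube([3490, 121, 2360]); translate([1993, 0, 0]) cube([765, 121, 2087]); }
translate([0, 3959, 0]) cube([3490, 121, 2360]);
translate([0, 121, 0]) cube([121, 3838, 2360]);
translate([3369, 121, 0]) cube([121, 3838, 2360]);


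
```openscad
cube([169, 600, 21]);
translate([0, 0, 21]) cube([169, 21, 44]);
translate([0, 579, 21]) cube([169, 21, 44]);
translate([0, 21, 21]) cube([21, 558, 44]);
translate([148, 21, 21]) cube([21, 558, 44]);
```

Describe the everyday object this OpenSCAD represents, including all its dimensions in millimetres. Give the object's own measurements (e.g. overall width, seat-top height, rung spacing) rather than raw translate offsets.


An open-topped rectangular box: outside dimensions 169×600×65 mm, with a uniform wall and base thickness of 21 mm. The base is a full 169×600 slab on the floor; four walls sit on top of the base. The front and back walls (the −y and +y sides) span the full width; the two side walls fit between them.


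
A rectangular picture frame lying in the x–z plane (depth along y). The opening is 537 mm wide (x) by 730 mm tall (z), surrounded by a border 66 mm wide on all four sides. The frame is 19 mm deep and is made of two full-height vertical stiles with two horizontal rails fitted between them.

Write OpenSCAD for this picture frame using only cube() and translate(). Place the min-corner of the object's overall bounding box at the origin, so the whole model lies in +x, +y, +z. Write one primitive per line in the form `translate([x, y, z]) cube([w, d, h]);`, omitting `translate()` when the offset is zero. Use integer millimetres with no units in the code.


cube([66, 19, 862]);
translate([603, 0, 0]) cube([66, 19, 862]);
translate([66, 0, 0]) cube([537, 19, 66]);
translate([66, 0, 796]) cube([537, 19, 66]);


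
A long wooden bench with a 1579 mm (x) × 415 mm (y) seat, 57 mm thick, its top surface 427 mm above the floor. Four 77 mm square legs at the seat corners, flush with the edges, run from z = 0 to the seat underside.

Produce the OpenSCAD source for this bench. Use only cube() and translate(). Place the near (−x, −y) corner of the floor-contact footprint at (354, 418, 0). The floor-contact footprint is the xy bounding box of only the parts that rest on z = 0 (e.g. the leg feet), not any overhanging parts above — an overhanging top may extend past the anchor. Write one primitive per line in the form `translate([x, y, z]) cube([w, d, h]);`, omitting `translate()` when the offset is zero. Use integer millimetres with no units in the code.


// leg_h = 427 − 57 = 370
translate([354, 418, 370]) cube([1579, 415, 57]);
translate([354, 418, 0]) cube([77, 77, 370]);
translate([354, 756, 0]) cube([77, 77, 370]);
translate([1856, 418, 0]) cube([77, 77, 370]);
translate([1856, 756, 0]) cube([77, 77, 370]);


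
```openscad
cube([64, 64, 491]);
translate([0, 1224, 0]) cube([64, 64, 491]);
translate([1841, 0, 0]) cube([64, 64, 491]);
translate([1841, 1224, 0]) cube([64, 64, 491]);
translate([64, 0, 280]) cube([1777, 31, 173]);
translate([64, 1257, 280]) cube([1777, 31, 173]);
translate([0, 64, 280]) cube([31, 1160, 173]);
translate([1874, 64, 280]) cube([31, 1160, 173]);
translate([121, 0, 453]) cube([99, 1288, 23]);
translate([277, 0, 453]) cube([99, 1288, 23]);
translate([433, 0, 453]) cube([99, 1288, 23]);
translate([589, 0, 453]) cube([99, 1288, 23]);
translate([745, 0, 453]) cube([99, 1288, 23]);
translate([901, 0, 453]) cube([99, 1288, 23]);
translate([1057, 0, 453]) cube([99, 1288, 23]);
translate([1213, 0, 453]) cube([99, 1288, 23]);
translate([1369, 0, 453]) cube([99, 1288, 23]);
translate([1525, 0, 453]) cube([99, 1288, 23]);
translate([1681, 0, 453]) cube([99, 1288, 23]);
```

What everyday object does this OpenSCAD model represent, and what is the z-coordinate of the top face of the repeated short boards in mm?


A bed frame. The slat-top height is 476 mm.

Four posts, four rails, and a row of slats — a bed frame. Slats sit on the rails at z = 280 + 173 = 453; with slat thickness 23, the top is 476 mm.


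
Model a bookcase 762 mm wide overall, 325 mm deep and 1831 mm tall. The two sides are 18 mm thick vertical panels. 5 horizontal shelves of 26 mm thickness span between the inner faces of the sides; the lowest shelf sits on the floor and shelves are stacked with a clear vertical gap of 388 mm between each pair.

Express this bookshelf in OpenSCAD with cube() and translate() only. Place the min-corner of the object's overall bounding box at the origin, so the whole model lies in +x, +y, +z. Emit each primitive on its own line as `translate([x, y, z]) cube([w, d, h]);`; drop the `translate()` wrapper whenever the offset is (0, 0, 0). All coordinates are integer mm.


cube([18, 325, 1831]);
translate([744, 0, 0]) cube([18, 325, 1831]);
translate([18, 0, 0]) cube([726, 325, 26]);
translate([18, 0, 414]) cube([726, 325, 26]);
translate([18, 0, 828]) cube([726, 325, 26]);
translate([18, 0, 1242]) cube([726, 325, 26]);
translate([18, 0, 1656]) cube([726, 325, 26]);


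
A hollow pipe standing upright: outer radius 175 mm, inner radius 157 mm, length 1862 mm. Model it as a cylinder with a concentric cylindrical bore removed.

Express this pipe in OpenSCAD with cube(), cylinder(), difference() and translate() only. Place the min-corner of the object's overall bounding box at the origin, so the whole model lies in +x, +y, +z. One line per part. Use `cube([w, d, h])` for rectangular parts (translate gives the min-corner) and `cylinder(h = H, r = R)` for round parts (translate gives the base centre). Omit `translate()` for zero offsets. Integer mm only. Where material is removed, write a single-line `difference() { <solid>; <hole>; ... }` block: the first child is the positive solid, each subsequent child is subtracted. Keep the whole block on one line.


difference() { translate([175, 175, 0]) cylinder(h = 1862, r = 175); translate([175, 175, 0]) cylinder(h = 1862, r = 157); }


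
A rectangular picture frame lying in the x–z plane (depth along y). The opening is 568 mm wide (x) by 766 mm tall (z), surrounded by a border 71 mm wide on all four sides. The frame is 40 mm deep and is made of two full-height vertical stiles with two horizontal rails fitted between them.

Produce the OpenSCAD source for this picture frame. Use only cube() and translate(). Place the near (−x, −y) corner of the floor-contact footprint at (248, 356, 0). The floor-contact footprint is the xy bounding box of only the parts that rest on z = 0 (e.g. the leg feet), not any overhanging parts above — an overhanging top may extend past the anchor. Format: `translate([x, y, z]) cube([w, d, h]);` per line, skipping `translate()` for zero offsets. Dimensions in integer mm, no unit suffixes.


translate([248, 356, 0]) cube([71, 40, 908]);
translate([887, 356, 0]) cube([71, 40, 908]);
translate([319, 356, 0]) cube([568, 40, 71]);
translate([319, 356, 837]) cube([568, 40, 71]);


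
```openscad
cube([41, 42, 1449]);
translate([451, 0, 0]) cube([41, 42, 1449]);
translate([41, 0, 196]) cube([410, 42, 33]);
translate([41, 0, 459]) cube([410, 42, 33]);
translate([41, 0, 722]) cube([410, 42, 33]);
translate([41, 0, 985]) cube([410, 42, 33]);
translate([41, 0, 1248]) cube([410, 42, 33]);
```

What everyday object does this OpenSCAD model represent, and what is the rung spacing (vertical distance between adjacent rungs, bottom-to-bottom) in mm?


A ladder. The rung spacing is 263 mm.

Two tall 41×42 posts with 5 short bars between them — a ladder. Adjacent rungs sit at z = 196 and z = 459, so the spacing is 459 − 196 = 263 mm.


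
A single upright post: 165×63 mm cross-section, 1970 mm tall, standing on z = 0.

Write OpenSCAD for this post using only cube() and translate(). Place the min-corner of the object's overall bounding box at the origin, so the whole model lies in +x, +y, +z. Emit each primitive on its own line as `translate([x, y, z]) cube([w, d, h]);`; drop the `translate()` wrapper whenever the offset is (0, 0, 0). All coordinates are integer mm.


cube([165, 63, 1970]);


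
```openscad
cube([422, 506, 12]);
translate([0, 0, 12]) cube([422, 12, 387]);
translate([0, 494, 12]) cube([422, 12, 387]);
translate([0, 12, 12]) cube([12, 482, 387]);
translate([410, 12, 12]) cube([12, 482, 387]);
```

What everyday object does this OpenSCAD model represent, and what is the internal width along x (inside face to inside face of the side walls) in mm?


An open box. The internal width is 398 mm.

A 422×506 base slab with four walls standing on it — an open box. The base is 422 mm wide and the walls are 12 mm thick, so the internal width is 422 − 2 × 12 = 398 mm.


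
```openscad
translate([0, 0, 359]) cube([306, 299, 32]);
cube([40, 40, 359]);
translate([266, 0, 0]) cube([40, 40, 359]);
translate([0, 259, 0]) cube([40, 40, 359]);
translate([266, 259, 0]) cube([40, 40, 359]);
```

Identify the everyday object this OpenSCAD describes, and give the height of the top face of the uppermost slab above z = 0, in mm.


A stool. The seat height is 391 mm.

A 306×299×32 slab at z = 359 on four corner posts — a stool. The seat top is 359 + 32 = 391 mm.


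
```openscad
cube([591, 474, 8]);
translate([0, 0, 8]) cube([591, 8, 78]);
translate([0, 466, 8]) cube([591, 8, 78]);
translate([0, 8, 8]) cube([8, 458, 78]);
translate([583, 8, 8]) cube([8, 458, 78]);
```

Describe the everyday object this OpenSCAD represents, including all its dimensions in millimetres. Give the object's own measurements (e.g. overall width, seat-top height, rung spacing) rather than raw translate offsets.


An open-topped rectangular box: outside dimensions 591×474×86 mm, with a uniform wall and base thickness of 8 mm. The base is a full 591×474 slab on the floor; four walls sit on top of the base. The front and back walls (the −y and +y sides) span the full width; the two side walls fit between them.


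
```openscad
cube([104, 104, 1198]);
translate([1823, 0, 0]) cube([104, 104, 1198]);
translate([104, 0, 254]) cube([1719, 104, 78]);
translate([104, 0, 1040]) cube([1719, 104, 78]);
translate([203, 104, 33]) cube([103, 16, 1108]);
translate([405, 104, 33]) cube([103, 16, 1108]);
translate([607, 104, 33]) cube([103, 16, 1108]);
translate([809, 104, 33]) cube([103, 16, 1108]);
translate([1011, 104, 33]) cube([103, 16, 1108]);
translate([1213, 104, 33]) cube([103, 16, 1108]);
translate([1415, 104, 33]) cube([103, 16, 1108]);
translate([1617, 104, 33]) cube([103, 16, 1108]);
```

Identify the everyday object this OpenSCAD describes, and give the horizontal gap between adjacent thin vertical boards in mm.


A fence section. The picket gap is 99 mm.

Two posts, two rails, 8 pickets — a fence section. Span 1719 mm holds 8 pickets of 103 mm with 9 equal gaps: ⌊(1719 − 8·103) / 9⌋ = 99 mm.


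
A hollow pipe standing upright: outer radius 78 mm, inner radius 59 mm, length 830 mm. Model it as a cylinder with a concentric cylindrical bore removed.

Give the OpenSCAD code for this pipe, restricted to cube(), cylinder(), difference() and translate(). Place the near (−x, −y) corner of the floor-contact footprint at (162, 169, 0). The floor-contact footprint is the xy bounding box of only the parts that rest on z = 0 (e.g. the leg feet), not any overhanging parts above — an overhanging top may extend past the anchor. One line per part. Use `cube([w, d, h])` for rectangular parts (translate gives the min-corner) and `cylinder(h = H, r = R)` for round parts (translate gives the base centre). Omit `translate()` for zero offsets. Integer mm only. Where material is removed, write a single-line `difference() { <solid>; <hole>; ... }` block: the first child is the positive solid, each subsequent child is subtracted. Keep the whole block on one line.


difference() { translate([240, 247, 0]) cylinder(h = 830, r = 78); translate([240, 247, 0]) cylinder(h = 830, r = 59); }


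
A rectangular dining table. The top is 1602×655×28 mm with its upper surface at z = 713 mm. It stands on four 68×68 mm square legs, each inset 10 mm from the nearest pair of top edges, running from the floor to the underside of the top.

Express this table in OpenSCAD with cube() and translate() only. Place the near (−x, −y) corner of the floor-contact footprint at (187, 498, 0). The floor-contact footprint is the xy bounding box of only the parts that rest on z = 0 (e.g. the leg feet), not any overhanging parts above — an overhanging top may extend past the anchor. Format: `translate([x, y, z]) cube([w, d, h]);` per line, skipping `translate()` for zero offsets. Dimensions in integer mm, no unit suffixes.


// leg_h = 713 - 28 = 685
translate([177, 488, 685]) cube([1602, 655, 28]);
translate([187, 498, 0]) cube([68, 68, 685]);
translate([1701, 498, 0]) cube([68, 68, 685]);
translate([187, 1065, 0]) cube([68, 68, 685]);
translate([1701, 1065, 0]) cube([68, 68, 685]);


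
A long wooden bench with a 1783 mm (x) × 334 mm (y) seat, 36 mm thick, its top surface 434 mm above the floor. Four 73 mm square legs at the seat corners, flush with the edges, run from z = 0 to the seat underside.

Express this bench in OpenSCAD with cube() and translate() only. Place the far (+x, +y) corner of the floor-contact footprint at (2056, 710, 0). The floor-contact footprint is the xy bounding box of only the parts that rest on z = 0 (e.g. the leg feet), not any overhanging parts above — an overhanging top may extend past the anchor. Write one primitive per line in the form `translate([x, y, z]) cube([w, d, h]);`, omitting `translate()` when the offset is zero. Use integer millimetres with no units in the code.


// leg_h = 434 − 36 = 398
translate([273, 376, 398]) cube([1783, 334, 36]);
translate([273, 376, 0]) cube([73, 73, 398]);
translate([273, 637, 0]) cube([73, 73, 398]);
translate([1983, 376, 0]) cube([73, 73, 398]);
translate([1983, 637, 0]) cube([73, 73, 398]);


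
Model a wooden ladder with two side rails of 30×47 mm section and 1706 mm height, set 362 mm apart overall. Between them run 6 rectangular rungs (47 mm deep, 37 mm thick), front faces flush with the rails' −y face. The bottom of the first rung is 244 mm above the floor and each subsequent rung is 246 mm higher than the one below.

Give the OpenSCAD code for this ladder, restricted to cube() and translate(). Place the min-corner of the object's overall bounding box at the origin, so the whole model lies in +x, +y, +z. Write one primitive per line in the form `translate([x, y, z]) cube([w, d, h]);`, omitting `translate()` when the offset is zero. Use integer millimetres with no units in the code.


cube([30, 47, 1706]);
translate([332, 0, 0]) cube([30, 47, 1706]);
translate([30, 0, 244]) cube([302, 47, 37]);
translate([30, 0, 490]) cube([302, 47, 37]);
translate([30, 0, 736]) cube([302, 47, 37]);
translate([30, 0, 982]) cube([302, 47, 37]);
translate([30, 0, 1228]) cube([302, 47, 37]);
translate([30, 0, 1474]) cube([302, 47, 37]);


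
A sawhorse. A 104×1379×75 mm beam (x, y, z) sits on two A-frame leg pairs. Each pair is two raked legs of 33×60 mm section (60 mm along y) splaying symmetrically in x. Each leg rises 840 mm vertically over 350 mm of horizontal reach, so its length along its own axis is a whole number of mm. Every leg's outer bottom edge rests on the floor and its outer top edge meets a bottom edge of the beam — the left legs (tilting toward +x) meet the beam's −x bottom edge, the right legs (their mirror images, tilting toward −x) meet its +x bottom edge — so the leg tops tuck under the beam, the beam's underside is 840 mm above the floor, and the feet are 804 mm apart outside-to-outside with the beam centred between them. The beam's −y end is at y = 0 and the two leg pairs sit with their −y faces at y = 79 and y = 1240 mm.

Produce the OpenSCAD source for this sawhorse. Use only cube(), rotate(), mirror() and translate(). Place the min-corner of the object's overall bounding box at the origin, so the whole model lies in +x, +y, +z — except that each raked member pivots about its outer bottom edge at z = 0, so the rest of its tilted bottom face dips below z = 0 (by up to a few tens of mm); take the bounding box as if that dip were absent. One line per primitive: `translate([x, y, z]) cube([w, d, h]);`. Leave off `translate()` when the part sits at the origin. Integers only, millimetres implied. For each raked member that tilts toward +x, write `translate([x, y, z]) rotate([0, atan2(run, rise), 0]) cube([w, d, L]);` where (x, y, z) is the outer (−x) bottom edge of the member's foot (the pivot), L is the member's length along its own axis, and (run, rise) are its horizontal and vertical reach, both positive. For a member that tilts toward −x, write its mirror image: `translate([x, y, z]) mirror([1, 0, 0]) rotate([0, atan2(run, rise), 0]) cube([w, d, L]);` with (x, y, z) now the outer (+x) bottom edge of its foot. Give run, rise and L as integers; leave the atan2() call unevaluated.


translate([350, 0, 840]) cube([104, 1379, 75]);
translate([0, 79, 0]) rotate([0, atan2(350, 840), 0]) cube([33, 60, 910]);
translate([804, 79, 0]) mirror([1, 0, 0]) rotate([0, atan2(350, 840), 0]) cube([33, 60, 910]);
translate([0, 1240, 0]) rotate([0, atan2(350, 840), 0]) cube([33, 60, 910]);
translate([804, 1240, 0]) mirror([1, 0, 0]) rotate([0, atan2(350, 840), 0]) cube([33, 60, 910]);


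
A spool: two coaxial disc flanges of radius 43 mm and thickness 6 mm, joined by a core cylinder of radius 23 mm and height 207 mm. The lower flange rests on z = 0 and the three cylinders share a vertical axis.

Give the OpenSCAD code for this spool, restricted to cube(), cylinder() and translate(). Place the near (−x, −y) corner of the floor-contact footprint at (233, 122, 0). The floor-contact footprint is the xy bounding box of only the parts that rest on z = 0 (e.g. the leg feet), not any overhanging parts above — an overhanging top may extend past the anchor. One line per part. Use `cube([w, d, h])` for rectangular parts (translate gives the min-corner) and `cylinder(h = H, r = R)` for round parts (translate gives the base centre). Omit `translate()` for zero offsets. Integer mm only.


translate([276, 165, 0]) cylinder(h = 6, r = 43);
translate([276, 165, 6]) cylinder(h = 207, r = 23);
translate([276, 165, 213]) cylinder(h = 6, r = 43);


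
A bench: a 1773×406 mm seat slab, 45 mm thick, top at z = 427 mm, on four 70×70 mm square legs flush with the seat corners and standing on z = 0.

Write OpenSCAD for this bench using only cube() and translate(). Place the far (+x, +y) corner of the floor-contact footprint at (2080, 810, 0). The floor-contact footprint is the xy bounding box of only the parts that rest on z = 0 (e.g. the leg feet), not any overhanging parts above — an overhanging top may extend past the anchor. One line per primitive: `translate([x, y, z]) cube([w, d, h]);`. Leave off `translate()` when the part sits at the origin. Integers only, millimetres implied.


translate([307, 404, 382]) cube([1773, 406, 45]);
translate([307, 404, 0]) cube([70, 70, 382]);
translate([307, 740, 0]) cube([70, 70, 382]);
translate([2010, 404, 0]) cube([70, 70, 382]);
translate([2010, 740, 0]) cube([70, 70, 382]);


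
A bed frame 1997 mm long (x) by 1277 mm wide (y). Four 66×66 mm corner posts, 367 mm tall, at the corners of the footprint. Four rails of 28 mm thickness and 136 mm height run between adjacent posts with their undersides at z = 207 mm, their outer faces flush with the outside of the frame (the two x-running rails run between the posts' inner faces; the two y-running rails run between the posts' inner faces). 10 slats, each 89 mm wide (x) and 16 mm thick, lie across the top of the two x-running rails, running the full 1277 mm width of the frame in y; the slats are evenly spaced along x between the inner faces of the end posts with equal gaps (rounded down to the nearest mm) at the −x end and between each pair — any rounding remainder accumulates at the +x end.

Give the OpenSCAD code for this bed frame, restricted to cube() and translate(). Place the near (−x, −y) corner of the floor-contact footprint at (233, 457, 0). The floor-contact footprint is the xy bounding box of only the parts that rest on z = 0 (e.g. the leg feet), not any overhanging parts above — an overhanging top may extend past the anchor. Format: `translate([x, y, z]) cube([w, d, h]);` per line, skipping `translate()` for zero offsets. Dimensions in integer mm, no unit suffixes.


translate([233, 457, 0]) cube([66, 66, 367]);
translate([233, 1668, 0]) cube([66, 66, 367]);
translate([2164, 457, 0]) cube([66, 66, 367]);
translate([2164, 1668, 0]) cube([66, 66, 367]);
translate([299, 457, 207]) cube([1865, 28, 136]);
translate([299, 1706, 207]) cube([1865, 28, 136]);
translate([233, 523, 207]) cube([28, 1145, 136]);
translate([2202, 523, 207]) cube([28, 1145, 136]);
translate([387, 457, 343]) cube([89, 1277, 16]);
translate([564, 457, 343]) cube([89, 1277, 16]);
translate([741, 457, 343]) cube([89, 1277, 16]);
translate([918, 457, 343]) cube([89, 1277, 16]);
translate([1095, 457, 343]) cube([89, 1277, 16]);
translate([1272, 457, 343]) cube([89, 1277, 16]);
translate([1449, 457, 343]) cube([89, 1277, 16]);
translate([1626, 457, 343]) cube([89, 1277, 16]);
translate([1803, 457, 343]) cube([89, 1277, 16]);
translate([1980, 457, 343]) cube([89, 1277, 16]);
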